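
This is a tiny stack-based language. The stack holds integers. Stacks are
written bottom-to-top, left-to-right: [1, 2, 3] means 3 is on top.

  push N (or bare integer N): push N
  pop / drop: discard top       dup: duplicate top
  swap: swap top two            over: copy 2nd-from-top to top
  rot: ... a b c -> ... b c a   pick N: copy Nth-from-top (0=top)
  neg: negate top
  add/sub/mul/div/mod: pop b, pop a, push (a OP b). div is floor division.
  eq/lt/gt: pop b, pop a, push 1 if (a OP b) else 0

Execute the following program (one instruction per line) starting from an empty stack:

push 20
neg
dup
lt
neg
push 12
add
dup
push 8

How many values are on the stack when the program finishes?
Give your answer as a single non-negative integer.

After 'push 20': stack = [20] (depth 1)
After 'neg': stack = [-20] (depth 1)
After 'dup': stack = [-20, -20] (depth 2)
After 'lt': stack = [0] (depth 1)
After 'neg': stack = [0] (depth 1)
After 'push 12': stack = [0, 12] (depth 2)
After 'add': stack = [12] (depth 1)
After 'dup': stack = [12, 12] (depth 2)
After 'push 8': stack = [12, 12, 8] (depth 3)

Answer: 3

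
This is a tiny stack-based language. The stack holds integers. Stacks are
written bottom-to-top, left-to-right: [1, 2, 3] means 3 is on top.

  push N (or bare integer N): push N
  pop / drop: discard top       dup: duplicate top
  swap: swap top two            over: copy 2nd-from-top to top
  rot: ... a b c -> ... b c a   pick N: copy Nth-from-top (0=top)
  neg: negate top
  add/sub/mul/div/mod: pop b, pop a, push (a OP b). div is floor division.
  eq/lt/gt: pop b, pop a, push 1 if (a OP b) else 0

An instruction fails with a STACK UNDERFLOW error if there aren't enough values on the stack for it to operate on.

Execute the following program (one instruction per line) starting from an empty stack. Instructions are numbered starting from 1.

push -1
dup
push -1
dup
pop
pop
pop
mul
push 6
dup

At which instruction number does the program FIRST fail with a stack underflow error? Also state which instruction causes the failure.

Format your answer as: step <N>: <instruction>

Step 1 ('push -1'): stack = [-1], depth = 1
Step 2 ('dup'): stack = [-1, -1], depth = 2
Step 3 ('push -1'): stack = [-1, -1, -1], depth = 3
Step 4 ('dup'): stack = [-1, -1, -1, -1], depth = 4
Step 5 ('pop'): stack = [-1, -1, -1], depth = 3
Step 6 ('pop'): stack = [-1, -1], depth = 2
Step 7 ('pop'): stack = [-1], depth = 1
Step 8 ('mul'): needs 2 value(s) but depth is 1 — STACK UNDERFLOW

Answer: step 8: mul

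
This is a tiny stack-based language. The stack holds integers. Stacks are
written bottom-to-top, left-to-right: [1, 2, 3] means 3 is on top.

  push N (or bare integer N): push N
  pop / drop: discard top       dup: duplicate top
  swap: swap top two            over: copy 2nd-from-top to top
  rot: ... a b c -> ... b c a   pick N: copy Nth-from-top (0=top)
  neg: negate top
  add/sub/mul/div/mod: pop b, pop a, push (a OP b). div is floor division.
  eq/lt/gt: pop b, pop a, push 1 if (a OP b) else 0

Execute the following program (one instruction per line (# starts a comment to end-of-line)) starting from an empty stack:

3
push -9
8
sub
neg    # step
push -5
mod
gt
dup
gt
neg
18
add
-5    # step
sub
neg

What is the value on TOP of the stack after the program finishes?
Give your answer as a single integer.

After 'push 3': [3]
After 'push -9': [3, -9]
After 'push 8': [3, -9, 8]
After 'sub': [3, -17]
After 'neg': [3, 17]
After 'push -5': [3, 17, -5]
After 'mod': [3, -3]
After 'gt': [1]
After 'dup': [1, 1]
After 'gt': [0]
After 'neg': [0]
After 'push 18': [0, 18]
After 'add': [18]
After 'push -5': [18, -5]
After 'sub': [23]
After 'neg': [-23]

Answer: -23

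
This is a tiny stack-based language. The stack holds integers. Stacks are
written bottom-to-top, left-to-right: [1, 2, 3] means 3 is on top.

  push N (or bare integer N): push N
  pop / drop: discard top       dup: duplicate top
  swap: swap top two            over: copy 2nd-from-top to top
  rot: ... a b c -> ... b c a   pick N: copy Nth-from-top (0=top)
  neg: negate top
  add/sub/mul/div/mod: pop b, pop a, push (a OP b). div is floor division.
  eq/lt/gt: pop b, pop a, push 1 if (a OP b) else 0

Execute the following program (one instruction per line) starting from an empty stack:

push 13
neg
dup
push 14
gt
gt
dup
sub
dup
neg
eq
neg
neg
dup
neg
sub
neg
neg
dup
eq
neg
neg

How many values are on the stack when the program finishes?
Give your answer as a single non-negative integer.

After 'push 13': stack = [13] (depth 1)
After 'neg': stack = [-13] (depth 1)
After 'dup': stack = [-13, -13] (depth 2)
After 'push 14': stack = [-13, -13, 14] (depth 3)
After 'gt': stack = [-13, 0] (depth 2)
After 'gt': stack = [0] (depth 1)
After 'dup': stack = [0, 0] (depth 2)
After 'sub': stack = [0] (depth 1)
After 'dup': stack = [0, 0] (depth 2)
After 'neg': stack = [0, 0] (depth 2)
  ...
After 'neg': stack = [1] (depth 1)
After 'dup': stack = [1, 1] (depth 2)
After 'neg': stack = [1, -1] (depth 2)
After 'sub': stack = [2] (depth 1)
After 'neg': stack = [-2] (depth 1)
After 'neg': stack = [2] (depth 1)
After 'dup': stack = [2, 2] (depth 2)
After 'eq': stack = [1] (depth 1)
After 'neg': stack = [-1] (depth 1)
After 'neg': stack = [1] (depth 1)

Answer: 1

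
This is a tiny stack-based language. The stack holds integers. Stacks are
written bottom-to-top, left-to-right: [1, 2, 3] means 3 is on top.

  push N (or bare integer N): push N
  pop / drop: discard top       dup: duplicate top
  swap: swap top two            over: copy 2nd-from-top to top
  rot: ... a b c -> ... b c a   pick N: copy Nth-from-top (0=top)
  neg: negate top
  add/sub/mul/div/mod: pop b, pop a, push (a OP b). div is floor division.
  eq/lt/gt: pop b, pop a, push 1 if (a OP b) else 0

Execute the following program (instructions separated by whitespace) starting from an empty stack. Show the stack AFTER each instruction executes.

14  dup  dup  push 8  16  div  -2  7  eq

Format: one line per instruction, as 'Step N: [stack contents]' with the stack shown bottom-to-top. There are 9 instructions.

Step 1: [14]
Step 2: [14, 14]
Step 3: [14, 14, 14]
Step 4: [14, 14, 14, 8]
Step 5: [14, 14, 14, 8, 16]
Step 6: [14, 14, 14, 0]
Step 7: [14, 14, 14, 0, -2]
Step 8: [14, 14, 14, 0, -2, 7]
Step 9: [14, 14, 14, 0, 0]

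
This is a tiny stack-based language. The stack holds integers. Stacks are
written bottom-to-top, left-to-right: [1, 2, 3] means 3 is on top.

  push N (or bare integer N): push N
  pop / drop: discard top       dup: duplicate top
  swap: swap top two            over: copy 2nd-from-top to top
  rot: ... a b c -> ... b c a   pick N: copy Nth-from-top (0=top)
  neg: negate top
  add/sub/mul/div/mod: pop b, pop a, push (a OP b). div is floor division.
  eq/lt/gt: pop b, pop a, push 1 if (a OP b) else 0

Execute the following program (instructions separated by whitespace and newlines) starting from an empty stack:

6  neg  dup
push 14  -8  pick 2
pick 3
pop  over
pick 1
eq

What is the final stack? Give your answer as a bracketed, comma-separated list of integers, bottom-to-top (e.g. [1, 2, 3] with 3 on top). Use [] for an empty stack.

After 'push 6': [6]
After 'neg': [-6]
After 'dup': [-6, -6]
After 'push 14': [-6, -6, 14]
After 'push -8': [-6, -6, 14, -8]
After 'pick 2': [-6, -6, 14, -8, -6]
After 'pick 3': [-6, -6, 14, -8, -6, -6]
After 'pop': [-6, -6, 14, -8, -6]
After 'over': [-6, -6, 14, -8, -6, -8]
After 'pick 1': [-6, -6, 14, -8, -6, -8, -6]
After 'eq': [-6, -6, 14, -8, -6, 0]

Answer: [-6, -6, 14, -8, -6, 0]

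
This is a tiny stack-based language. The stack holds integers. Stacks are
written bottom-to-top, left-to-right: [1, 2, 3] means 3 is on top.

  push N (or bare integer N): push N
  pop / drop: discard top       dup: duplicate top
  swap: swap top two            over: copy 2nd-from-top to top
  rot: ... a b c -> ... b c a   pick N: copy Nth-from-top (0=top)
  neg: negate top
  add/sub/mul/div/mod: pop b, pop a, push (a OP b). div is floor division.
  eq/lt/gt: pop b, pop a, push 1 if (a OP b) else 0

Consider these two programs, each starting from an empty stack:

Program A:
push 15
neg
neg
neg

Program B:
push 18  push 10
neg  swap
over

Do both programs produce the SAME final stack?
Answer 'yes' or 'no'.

Program A trace:
  After 'push 15': [15]
  After 'neg': [-15]
  After 'neg': [15]
  After 'neg': [-15]
Program A final stack: [-15]

Program B trace:
  After 'push 18': [18]
  After 'push 10': [18, 10]
  After 'neg': [18, -10]
  After 'swap': [-10, 18]
  After 'over': [-10, 18, -10]
Program B final stack: [-10, 18, -10]
Same: no

Answer: no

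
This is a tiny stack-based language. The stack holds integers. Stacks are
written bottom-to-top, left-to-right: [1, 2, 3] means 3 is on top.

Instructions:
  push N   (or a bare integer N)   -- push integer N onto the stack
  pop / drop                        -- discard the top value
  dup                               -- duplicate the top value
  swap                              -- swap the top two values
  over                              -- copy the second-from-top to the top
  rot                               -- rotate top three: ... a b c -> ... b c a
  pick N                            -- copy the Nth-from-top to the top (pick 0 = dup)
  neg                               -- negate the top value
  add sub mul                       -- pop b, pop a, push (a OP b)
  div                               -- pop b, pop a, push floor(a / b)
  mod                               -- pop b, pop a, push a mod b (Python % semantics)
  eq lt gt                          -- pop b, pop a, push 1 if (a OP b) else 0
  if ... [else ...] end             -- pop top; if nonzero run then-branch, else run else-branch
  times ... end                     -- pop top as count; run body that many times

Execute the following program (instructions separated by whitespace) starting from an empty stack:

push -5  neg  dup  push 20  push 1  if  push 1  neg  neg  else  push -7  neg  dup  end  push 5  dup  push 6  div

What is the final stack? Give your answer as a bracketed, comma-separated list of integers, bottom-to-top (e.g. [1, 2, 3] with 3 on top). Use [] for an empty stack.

After 'push -5': [-5]
After 'neg': [5]
After 'dup': [5, 5]
After 'push 20': [5, 5, 20]
After 'push 1': [5, 5, 20, 1]
After 'if': [5, 5, 20]
After 'push 1': [5, 5, 20, 1]
After 'neg': [5, 5, 20, -1]
After 'neg': [5, 5, 20, 1]
After 'push 5': [5, 5, 20, 1, 5]
After 'dup': [5, 5, 20, 1, 5, 5]
After 'push 6': [5, 5, 20, 1, 5, 5, 6]
After 'div': [5, 5, 20, 1, 5, 0]

Answer: [5, 5, 20, 1, 5, 0]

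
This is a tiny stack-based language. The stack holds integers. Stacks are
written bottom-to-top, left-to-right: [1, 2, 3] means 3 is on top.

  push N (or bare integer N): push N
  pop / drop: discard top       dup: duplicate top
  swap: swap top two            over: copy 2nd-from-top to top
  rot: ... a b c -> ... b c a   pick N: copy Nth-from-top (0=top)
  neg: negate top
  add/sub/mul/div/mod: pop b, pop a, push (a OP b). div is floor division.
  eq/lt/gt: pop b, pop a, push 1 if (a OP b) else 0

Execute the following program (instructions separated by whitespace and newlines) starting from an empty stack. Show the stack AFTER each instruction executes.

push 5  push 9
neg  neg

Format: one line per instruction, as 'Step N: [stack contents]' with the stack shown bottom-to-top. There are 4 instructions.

Step 1: [5]
Step 2: [5, 9]
Step 3: [5, -9]
Step 4: [5, 9]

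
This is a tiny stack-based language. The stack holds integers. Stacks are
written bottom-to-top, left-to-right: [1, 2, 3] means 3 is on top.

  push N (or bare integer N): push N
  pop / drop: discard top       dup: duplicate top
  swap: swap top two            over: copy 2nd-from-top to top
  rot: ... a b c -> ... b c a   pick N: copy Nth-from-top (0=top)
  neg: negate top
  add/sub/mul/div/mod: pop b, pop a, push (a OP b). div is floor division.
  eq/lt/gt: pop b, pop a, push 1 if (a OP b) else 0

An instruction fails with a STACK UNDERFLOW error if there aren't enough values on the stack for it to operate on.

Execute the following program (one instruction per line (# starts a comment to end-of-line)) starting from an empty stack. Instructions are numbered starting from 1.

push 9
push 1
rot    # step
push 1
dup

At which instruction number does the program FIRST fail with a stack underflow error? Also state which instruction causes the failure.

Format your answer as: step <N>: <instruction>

Answer: step 3: rot

Derivation:
Step 1 ('push 9'): stack = [9], depth = 1
Step 2 ('push 1'): stack = [9, 1], depth = 2
Step 3 ('rot'): needs 3 value(s) but depth is 2 — STACK UNDERFLOW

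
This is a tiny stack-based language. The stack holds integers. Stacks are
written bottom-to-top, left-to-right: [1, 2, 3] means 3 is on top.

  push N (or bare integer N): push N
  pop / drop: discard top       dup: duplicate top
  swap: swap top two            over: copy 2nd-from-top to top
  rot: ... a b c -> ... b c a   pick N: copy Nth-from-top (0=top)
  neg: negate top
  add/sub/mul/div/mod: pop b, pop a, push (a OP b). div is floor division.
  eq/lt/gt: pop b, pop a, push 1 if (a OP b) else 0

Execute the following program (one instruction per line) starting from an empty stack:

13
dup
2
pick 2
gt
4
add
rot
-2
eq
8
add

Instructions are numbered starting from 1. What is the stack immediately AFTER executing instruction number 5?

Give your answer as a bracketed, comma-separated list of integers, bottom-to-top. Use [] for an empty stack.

Step 1 ('13'): [13]
Step 2 ('dup'): [13, 13]
Step 3 ('2'): [13, 13, 2]
Step 4 ('pick 2'): [13, 13, 2, 13]
Step 5 ('gt'): [13, 13, 0]

Answer: [13, 13, 0]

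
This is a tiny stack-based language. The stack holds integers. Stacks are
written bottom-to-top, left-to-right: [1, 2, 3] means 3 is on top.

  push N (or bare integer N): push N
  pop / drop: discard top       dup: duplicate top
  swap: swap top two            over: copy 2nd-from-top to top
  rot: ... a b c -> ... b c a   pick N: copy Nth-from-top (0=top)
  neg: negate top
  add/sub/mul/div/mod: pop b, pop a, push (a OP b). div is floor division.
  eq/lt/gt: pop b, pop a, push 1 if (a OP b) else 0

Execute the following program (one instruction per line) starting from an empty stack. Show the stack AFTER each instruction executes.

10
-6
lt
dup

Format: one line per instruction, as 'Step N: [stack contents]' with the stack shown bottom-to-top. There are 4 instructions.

Step 1: [10]
Step 2: [10, -6]
Step 3: [0]
Step 4: [0, 0]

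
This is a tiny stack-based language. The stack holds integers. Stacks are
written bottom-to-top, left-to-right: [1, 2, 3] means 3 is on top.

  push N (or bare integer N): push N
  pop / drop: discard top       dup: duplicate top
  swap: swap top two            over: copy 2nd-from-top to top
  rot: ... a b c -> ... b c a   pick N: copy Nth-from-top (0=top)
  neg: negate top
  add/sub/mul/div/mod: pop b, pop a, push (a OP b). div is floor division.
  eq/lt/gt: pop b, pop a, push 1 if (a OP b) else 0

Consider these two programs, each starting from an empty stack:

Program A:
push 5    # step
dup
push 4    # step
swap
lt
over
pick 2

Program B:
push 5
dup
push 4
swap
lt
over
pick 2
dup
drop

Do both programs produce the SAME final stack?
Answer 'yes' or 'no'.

Answer: yes

Derivation:
Program A trace:
  After 'push 5': [5]
  After 'dup': [5, 5]
  After 'push 4': [5, 5, 4]
  After 'swap': [5, 4, 5]
  After 'lt': [5, 1]
  After 'over': [5, 1, 5]
  After 'pick 2': [5, 1, 5, 5]
Program A final stack: [5, 1, 5, 5]

Program B trace:
  After 'push 5': [5]
  After 'dup': [5, 5]
  After 'push 4': [5, 5, 4]
  After 'swap': [5, 4, 5]
  After 'lt': [5, 1]
  After 'over': [5, 1, 5]
  After 'pick 2': [5, 1, 5, 5]
  After 'dup': [5, 1, 5, 5, 5]
  After 'drop': [5, 1, 5, 5]
Program B final stack: [5, 1, 5, 5]
Same: yes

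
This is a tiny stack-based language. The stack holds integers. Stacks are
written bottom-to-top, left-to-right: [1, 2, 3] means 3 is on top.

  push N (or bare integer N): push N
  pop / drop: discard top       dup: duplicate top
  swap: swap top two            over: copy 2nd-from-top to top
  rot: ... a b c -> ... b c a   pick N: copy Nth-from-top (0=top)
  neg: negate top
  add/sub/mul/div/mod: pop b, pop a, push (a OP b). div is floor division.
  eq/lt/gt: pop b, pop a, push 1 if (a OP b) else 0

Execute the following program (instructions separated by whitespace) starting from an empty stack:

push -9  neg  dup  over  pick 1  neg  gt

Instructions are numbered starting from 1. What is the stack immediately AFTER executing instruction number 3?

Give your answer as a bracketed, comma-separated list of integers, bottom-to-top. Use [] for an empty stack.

Answer: [9, 9]

Derivation:
Step 1 ('push -9'): [-9]
Step 2 ('neg'): [9]
Step 3 ('dup'): [9, 9]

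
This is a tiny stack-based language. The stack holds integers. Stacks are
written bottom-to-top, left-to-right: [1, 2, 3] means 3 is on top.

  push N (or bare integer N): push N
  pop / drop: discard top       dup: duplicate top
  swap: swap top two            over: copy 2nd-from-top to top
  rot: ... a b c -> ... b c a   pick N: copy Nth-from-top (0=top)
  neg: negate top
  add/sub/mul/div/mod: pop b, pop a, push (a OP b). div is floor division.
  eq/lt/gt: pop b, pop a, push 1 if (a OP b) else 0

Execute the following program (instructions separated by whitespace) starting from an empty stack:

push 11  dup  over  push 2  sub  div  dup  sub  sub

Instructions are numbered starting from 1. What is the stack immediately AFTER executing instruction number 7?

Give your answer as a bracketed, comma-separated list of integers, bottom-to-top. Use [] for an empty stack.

Answer: [11, 1, 1]

Derivation:
Step 1 ('push 11'): [11]
Step 2 ('dup'): [11, 11]
Step 3 ('over'): [11, 11, 11]
Step 4 ('push 2'): [11, 11, 11, 2]
Step 5 ('sub'): [11, 11, 9]
Step 6 ('div'): [11, 1]
Step 7 ('dup'): [11, 1, 1]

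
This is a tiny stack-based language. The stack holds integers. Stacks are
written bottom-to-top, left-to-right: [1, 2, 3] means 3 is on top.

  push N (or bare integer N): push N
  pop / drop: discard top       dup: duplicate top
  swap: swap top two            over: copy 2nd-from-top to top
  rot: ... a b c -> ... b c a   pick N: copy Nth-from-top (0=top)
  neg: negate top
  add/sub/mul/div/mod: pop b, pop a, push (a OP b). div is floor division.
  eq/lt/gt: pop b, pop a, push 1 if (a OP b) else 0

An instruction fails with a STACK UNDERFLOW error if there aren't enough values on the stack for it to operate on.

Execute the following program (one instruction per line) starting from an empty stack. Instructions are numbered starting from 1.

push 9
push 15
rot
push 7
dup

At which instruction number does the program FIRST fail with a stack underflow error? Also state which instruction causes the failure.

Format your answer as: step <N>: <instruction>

Step 1 ('push 9'): stack = [9], depth = 1
Step 2 ('push 15'): stack = [9, 15], depth = 2
Step 3 ('rot'): needs 3 value(s) but depth is 2 — STACK UNDERFLOW

Answer: step 3: rot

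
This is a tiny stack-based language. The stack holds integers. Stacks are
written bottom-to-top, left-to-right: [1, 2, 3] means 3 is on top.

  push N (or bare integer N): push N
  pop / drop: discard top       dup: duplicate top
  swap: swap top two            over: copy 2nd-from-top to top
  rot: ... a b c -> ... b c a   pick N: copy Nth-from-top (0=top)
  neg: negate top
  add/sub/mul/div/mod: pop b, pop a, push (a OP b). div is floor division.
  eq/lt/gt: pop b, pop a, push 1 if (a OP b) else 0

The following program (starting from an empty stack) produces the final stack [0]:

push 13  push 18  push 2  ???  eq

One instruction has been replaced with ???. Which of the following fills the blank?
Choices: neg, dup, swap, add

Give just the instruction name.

Stack before ???: [13, 18, 2]
Stack after ???:  [13, 20]
Checking each choice:
  neg: produces [13, 0]
  dup: produces [13, 18, 1]
  swap: produces [13, 0]
  add: MATCH


Answer: add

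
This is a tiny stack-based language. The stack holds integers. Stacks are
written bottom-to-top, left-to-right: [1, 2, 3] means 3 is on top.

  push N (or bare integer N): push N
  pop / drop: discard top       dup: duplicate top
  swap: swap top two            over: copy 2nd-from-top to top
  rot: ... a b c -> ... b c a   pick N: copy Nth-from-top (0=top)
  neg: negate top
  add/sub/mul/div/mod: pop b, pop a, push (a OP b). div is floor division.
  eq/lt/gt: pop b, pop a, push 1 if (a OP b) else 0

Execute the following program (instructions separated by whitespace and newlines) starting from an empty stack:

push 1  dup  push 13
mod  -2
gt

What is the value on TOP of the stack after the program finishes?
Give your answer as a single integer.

After 'push 1': [1]
After 'dup': [1, 1]
After 'push 13': [1, 1, 13]
After 'mod': [1, 1]
After 'push -2': [1, 1, -2]
After 'gt': [1, 1]

Answer: 1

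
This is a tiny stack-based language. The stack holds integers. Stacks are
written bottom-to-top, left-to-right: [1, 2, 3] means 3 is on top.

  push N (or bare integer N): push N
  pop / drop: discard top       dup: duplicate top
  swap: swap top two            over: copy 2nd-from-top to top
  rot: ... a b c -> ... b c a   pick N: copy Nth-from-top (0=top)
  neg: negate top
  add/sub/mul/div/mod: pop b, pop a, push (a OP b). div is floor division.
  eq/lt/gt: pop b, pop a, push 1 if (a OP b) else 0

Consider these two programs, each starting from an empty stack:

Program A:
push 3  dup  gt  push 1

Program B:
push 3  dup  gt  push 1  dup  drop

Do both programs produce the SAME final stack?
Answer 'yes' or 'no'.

Answer: yes

Derivation:
Program A trace:
  After 'push 3': [3]
  After 'dup': [3, 3]
  After 'gt': [0]
  After 'push 1': [0, 1]
Program A final stack: [0, 1]

Program B trace:
  After 'push 3': [3]
  After 'dup': [3, 3]
  After 'gt': [0]
  After 'push 1': [0, 1]
  After 'dup': [0, 1, 1]
  After 'drop': [0, 1]
Program B final stack: [0, 1]
Same: yes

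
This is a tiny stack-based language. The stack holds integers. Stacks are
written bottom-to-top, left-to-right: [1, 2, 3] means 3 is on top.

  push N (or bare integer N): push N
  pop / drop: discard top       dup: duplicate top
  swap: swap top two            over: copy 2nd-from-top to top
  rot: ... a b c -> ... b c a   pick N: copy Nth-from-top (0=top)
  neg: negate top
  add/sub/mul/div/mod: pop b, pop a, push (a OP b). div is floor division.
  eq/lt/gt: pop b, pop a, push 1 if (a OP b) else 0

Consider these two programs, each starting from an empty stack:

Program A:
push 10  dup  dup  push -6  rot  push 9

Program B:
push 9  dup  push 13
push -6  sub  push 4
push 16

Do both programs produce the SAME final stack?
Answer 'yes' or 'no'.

Answer: no

Derivation:
Program A trace:
  After 'push 10': [10]
  After 'dup': [10, 10]
  After 'dup': [10, 10, 10]
  After 'push -6': [10, 10, 10, -6]
  After 'rot': [10, 10, -6, 10]
  After 'push 9': [10, 10, -6, 10, 9]
Program A final stack: [10, 10, -6, 10, 9]

Program B trace:
  After 'push 9': [9]
  After 'dup': [9, 9]
  After 'push 13': [9, 9, 13]
  After 'push -6': [9, 9, 13, -6]
  After 'sub': [9, 9, 19]
  After 'push 4': [9, 9, 19, 4]
  After 'push 16': [9, 9, 19, 4, 16]
Program B final stack: [9, 9, 19, 4, 16]
Same: no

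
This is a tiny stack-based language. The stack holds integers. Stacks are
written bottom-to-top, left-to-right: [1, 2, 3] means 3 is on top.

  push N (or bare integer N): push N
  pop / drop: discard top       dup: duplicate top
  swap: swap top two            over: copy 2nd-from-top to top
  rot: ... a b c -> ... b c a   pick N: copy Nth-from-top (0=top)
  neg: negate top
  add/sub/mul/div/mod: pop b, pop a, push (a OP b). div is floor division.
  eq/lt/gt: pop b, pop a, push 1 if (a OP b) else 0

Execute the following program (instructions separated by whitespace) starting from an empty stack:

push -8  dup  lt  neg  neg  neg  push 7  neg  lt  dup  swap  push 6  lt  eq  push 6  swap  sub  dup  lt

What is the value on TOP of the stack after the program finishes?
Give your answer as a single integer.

After 'push -8': [-8]
After 'dup': [-8, -8]
After 'lt': [0]
After 'neg': [0]
After 'neg': [0]
After 'neg': [0]
After 'push 7': [0, 7]
After 'neg': [0, -7]
After 'lt': [0]
After 'dup': [0, 0]
After 'swap': [0, 0]
After 'push 6': [0, 0, 6]
After 'lt': [0, 1]
After 'eq': [0]
After 'push 6': [0, 6]
After 'swap': [6, 0]
After 'sub': [6]
After 'dup': [6, 6]
After 'lt': [0]

Answer: 0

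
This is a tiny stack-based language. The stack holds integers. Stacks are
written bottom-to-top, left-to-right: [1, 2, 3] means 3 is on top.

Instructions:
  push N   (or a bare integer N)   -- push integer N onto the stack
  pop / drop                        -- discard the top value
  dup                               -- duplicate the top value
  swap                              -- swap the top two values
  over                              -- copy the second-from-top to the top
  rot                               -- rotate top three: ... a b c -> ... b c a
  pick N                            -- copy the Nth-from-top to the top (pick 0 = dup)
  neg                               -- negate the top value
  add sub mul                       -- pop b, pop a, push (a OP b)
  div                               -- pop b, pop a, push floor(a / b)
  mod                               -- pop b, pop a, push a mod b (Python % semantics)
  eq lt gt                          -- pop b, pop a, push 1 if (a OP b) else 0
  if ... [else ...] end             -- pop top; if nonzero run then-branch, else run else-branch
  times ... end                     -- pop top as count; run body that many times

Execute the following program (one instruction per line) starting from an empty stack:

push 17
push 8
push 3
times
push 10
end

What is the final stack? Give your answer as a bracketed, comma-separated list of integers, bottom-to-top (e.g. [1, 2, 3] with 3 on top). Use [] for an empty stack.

Answer: [17, 8, 10, 10, 10]

Derivation:
After 'push 17': [17]
After 'push 8': [17, 8]
After 'push 3': [17, 8, 3]
After 'times': [17, 8]
After 'push 10': [17, 8, 10]
After 'push 10': [17, 8, 10, 10]
After 'push 10': [17, 8, 10, 10, 10]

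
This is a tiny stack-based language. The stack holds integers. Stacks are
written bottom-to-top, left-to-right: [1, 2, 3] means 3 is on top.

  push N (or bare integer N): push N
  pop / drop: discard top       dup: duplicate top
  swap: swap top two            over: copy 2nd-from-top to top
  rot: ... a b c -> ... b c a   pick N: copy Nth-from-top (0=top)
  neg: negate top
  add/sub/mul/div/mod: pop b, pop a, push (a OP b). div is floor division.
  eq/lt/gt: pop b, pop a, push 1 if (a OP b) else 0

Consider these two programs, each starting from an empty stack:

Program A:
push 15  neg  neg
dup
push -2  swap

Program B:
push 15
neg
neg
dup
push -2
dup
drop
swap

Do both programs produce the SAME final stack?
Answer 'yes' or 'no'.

Answer: yes

Derivation:
Program A trace:
  After 'push 15': [15]
  After 'neg': [-15]
  After 'neg': [15]
  After 'dup': [15, 15]
  After 'push -2': [15, 15, -2]
  After 'swap': [15, -2, 15]
Program A final stack: [15, -2, 15]

Program B trace:
  After 'push 15': [15]
  After 'neg': [-15]
  After 'neg': [15]
  After 'dup': [15, 15]
  After 'push -2': [15, 15, -2]
  After 'dup': [15, 15, -2, -2]
  After 'drop': [15, 15, -2]
  After 'swap': [15, -2, 15]
Program B final stack: [15, -2, 15]
Same: yes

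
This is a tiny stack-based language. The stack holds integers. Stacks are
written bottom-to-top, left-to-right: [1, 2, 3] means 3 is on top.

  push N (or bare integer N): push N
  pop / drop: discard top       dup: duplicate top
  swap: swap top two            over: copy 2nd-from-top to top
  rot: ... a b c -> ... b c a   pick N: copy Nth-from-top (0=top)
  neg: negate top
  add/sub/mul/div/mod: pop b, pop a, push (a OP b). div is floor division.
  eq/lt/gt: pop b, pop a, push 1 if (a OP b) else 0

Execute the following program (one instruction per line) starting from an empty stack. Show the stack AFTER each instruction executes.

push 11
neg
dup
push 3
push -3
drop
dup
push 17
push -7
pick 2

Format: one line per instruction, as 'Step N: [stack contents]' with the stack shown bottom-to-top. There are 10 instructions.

Step 1: [11]
Step 2: [-11]
Step 3: [-11, -11]
Step 4: [-11, -11, 3]
Step 5: [-11, -11, 3, -3]
Step 6: [-11, -11, 3]
Step 7: [-11, -11, 3, 3]
Step 8: [-11, -11, 3, 3, 17]
Step 9: [-11, -11, 3, 3, 17, -7]
Step 10: [-11, -11, 3, 3, 17, -7, 3]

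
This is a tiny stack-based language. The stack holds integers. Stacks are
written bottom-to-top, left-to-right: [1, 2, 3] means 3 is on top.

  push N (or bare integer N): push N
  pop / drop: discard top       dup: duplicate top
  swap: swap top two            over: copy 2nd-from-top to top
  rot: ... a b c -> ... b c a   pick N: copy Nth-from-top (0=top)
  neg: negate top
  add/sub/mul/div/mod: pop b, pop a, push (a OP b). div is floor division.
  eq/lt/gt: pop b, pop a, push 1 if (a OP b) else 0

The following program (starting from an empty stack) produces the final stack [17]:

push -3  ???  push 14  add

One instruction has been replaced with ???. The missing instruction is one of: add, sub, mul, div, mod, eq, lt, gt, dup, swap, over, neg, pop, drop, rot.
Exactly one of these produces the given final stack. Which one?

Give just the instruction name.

Answer: neg

Derivation:
Stack before ???: [-3]
Stack after ???:  [3]
The instruction that transforms [-3] -> [3] is: neg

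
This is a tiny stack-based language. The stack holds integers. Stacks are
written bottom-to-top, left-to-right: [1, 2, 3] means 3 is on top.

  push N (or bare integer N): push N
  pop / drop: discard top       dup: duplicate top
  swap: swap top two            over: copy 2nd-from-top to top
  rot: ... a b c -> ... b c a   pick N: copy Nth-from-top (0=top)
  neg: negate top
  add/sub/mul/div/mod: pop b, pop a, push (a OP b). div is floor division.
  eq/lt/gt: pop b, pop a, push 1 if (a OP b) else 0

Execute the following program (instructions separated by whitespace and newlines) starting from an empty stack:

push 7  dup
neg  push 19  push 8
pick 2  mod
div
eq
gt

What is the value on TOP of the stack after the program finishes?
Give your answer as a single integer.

After 'push 7': [7]
After 'dup': [7, 7]
After 'neg': [7, -7]
After 'push 19': [7, -7, 19]
After 'push 8': [7, -7, 19, 8]
After 'pick 2': [7, -7, 19, 8, -7]
After 'mod': [7, -7, 19, -6]
After 'div': [7, -7, -4]
After 'eq': [7, 0]
After 'gt': [1]

Answer: 1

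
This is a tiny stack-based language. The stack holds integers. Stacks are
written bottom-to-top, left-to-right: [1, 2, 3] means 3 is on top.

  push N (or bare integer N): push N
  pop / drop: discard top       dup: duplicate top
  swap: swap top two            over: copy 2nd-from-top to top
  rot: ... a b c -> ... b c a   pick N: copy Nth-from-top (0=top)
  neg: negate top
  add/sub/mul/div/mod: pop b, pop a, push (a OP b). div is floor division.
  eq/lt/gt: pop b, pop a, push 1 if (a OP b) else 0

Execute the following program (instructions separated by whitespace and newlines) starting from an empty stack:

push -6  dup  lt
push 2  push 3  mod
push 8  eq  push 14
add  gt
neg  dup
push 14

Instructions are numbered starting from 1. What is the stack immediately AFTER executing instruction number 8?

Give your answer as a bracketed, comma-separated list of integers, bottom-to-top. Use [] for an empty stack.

Step 1 ('push -6'): [-6]
Step 2 ('dup'): [-6, -6]
Step 3 ('lt'): [0]
Step 4 ('push 2'): [0, 2]
Step 5 ('push 3'): [0, 2, 3]
Step 6 ('mod'): [0, 2]
Step 7 ('push 8'): [0, 2, 8]
Step 8 ('eq'): [0, 0]

Answer: [0, 0]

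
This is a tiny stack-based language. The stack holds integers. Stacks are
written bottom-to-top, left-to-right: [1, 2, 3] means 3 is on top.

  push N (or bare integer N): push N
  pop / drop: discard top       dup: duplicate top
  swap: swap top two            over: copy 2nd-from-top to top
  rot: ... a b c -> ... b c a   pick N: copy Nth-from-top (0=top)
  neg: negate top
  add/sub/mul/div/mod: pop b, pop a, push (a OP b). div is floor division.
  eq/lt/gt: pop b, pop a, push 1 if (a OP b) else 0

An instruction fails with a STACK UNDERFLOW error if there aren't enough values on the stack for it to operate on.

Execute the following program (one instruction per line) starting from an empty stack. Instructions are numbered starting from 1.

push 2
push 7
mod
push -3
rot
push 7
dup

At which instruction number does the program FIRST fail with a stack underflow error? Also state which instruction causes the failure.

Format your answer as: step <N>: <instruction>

Step 1 ('push 2'): stack = [2], depth = 1
Step 2 ('push 7'): stack = [2, 7], depth = 2
Step 3 ('mod'): stack = [2], depth = 1
Step 4 ('push -3'): stack = [2, -3], depth = 2
Step 5 ('rot'): needs 3 value(s) but depth is 2 — STACK UNDERFLOW

Answer: step 5: rot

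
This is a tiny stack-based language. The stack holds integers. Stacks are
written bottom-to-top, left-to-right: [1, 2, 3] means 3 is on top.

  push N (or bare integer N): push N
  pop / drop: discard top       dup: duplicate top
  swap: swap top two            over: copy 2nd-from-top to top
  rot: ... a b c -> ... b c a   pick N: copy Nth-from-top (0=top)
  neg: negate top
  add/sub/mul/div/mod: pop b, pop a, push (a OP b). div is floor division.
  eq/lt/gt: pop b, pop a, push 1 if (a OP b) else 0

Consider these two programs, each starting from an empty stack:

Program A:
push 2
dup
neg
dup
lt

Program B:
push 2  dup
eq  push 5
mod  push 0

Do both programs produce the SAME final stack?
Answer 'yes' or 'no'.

Answer: no

Derivation:
Program A trace:
  After 'push 2': [2]
  After 'dup': [2, 2]
  After 'neg': [2, -2]
  After 'dup': [2, -2, -2]
  After 'lt': [2, 0]
Program A final stack: [2, 0]

Program B trace:
  After 'push 2': [2]
  After 'dup': [2, 2]
  After 'eq': [1]
  After 'push 5': [1, 5]
  After 'mod': [1]
  After 'push 0': [1, 0]
Program B final stack: [1, 0]
Same: no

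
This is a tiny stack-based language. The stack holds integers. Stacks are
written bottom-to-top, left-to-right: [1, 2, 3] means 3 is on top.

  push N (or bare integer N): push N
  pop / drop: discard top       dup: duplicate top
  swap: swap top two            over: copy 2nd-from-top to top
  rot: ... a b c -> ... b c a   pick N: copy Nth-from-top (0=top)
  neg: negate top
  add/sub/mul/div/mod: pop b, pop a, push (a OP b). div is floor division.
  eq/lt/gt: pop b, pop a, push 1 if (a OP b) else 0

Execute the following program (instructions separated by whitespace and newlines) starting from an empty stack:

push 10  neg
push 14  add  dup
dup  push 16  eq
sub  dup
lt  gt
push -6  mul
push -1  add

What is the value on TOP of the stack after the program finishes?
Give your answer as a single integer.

After 'push 10': [10]
After 'neg': [-10]
After 'push 14': [-10, 14]
After 'add': [4]
After 'dup': [4, 4]
After 'dup': [4, 4, 4]
After 'push 16': [4, 4, 4, 16]
After 'eq': [4, 4, 0]
After 'sub': [4, 4]
After 'dup': [4, 4, 4]
After 'lt': [4, 0]
After 'gt': [1]
After 'push -6': [1, -6]
After 'mul': [-6]
After 'push -1': [-6, -1]
After 'add': [-7]

Answer: -7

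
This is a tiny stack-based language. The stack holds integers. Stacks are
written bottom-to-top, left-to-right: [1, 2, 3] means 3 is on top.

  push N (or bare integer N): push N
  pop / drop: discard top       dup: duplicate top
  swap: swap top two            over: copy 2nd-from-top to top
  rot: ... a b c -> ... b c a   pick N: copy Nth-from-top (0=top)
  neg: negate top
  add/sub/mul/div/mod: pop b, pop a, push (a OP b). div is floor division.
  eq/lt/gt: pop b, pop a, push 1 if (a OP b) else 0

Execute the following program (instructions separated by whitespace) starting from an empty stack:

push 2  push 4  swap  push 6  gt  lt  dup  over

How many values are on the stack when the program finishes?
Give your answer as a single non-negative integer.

After 'push 2': stack = [2] (depth 1)
After 'push 4': stack = [2, 4] (depth 2)
After 'swap': stack = [4, 2] (depth 2)
After 'push 6': stack = [4, 2, 6] (depth 3)
After 'gt': stack = [4, 0] (depth 2)
After 'lt': stack = [0] (depth 1)
After 'dup': stack = [0, 0] (depth 2)
After 'over': stack = [0, 0, 0] (depth 3)

Answer: 3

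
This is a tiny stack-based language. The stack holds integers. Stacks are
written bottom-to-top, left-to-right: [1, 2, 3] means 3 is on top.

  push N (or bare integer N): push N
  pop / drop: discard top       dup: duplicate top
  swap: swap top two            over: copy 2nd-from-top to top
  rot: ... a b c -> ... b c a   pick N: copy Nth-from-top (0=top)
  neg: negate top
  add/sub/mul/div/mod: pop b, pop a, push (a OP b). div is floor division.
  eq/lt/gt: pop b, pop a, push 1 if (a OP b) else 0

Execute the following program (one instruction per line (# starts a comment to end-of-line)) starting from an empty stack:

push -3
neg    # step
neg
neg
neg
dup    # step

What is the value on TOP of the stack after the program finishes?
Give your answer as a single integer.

Answer: -3

Derivation:
After 'push -3': [-3]
After 'neg': [3]
After 'neg': [-3]
After 'neg': [3]
After 'neg': [-3]
After 'dup': [-3, -3]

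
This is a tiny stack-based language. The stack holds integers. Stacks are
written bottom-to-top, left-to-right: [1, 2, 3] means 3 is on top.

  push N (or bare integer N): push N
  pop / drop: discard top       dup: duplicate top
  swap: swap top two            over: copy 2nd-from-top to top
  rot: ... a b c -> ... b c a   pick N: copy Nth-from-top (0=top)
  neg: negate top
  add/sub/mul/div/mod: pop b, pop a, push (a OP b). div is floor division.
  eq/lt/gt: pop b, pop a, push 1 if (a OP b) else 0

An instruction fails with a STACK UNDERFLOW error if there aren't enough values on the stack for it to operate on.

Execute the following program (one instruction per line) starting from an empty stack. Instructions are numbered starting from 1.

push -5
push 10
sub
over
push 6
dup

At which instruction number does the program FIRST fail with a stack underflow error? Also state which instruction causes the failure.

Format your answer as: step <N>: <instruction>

Answer: step 4: over

Derivation:
Step 1 ('push -5'): stack = [-5], depth = 1
Step 2 ('push 10'): stack = [-5, 10], depth = 2
Step 3 ('sub'): stack = [-15], depth = 1
Step 4 ('over'): needs 2 value(s) but depth is 1 — STACK UNDERFLOW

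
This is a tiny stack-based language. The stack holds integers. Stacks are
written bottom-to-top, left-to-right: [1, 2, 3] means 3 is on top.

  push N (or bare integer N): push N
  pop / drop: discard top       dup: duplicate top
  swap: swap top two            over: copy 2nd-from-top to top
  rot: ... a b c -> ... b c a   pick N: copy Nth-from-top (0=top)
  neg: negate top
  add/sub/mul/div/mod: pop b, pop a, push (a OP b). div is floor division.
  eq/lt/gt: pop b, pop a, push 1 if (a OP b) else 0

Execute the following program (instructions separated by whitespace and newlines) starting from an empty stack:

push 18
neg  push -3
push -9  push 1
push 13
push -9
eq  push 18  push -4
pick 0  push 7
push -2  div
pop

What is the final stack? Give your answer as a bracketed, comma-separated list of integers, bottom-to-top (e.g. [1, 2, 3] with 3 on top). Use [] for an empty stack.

After 'push 18': [18]
After 'neg': [-18]
After 'push -3': [-18, -3]
After 'push -9': [-18, -3, -9]
After 'push 1': [-18, -3, -9, 1]
After 'push 13': [-18, -3, -9, 1, 13]
After 'push -9': [-18, -3, -9, 1, 13, -9]
After 'eq': [-18, -3, -9, 1, 0]
After 'push 18': [-18, -3, -9, 1, 0, 18]
After 'push -4': [-18, -3, -9, 1, 0, 18, -4]
After 'pick 0': [-18, -3, -9, 1, 0, 18, -4, -4]
After 'push 7': [-18, -3, -9, 1, 0, 18, -4, -4, 7]
After 'push -2': [-18, -3, -9, 1, 0, 18, -4, -4, 7, -2]
After 'div': [-18, -3, -9, 1, 0, 18, -4, -4, -4]
After 'pop': [-18, -3, -9, 1, 0, 18, -4, -4]

Answer: [-18, -3, -9, 1, 0, 18, -4, -4]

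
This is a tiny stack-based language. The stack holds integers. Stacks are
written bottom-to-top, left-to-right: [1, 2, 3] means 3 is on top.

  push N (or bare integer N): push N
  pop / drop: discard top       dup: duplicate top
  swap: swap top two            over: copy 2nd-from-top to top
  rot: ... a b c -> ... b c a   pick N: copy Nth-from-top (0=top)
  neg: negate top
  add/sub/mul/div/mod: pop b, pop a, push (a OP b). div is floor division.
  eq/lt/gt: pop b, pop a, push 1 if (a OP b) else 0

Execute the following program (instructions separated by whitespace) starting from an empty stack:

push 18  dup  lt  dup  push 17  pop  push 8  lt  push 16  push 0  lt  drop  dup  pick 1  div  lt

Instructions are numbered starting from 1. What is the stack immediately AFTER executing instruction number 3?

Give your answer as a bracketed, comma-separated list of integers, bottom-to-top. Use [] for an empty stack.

Answer: [0]

Derivation:
Step 1 ('push 18'): [18]
Step 2 ('dup'): [18, 18]
Step 3 ('lt'): [0]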